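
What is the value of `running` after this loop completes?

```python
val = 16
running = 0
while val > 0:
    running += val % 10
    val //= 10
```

Sum digits of 16
`running` takes the values: 0 → 6 → 7

Answer: 7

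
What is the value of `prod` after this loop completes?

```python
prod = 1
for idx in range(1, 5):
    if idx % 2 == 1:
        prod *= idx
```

Product of odd numbers 1 to 4
`prod` takes the values: 1 → 3

Answer: 3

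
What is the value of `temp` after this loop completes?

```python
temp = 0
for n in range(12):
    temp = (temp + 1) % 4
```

Increment mod 4, 12 times = 0
`temp` takes the values: 0 → 1 → 2 → 3 → 0 → 1 → 2 → 3 → 0 → 1 → 2 → 3 → 0

Answer: 0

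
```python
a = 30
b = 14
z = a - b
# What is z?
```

Trace:
`a = 30` → a = 30
`b = 14` → b = 14
`z = a - b` → z = 16
So z = 16

Answer: 16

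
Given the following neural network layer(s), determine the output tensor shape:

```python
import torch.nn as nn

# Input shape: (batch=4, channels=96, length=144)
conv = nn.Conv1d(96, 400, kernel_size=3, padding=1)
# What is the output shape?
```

Input: (4, 96, 144) -> Output: (4, 400, 144)

Answer: (4, 400, 144)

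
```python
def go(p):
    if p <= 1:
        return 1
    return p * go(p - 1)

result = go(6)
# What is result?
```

go(6) = 6 * 5 * 4 * 3 * 2 * 1 = 720

Answer: 720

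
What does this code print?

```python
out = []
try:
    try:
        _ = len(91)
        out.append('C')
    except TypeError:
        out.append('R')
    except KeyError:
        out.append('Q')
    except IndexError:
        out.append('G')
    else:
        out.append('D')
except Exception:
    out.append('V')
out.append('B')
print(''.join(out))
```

Execution trace: 'R' (inner except TypeError) → 'B' (after the try/except). Output: RB

Answer: RB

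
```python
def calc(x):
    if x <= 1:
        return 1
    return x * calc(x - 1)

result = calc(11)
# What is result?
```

calc(11) = 11 * 10 * 9 * 8 * 7 * 6 * 5 * 4 * 3 * 2 * 1 = 39916800

Answer: 39916800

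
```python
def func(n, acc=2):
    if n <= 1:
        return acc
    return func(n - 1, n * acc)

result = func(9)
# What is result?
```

Accumulator trace (n, acc): (9, 2) -> (8, 18) -> (7, 144) -> (6, 1008) -> (5, 6048) -> (4, 30240) -> (3, 120960) -> (2, 362880) -> (1, 725760) -> return 725760

Answer: 725760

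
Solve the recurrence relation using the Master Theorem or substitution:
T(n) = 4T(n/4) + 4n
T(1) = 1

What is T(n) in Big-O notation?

By Master Theorem: a=4, b=4, f(n)=4n. Since log_4(4) = 1 and f(n) = Θ(n^1), Case 2 applies. T(n) = O(n log n).

Answer: O(n log n)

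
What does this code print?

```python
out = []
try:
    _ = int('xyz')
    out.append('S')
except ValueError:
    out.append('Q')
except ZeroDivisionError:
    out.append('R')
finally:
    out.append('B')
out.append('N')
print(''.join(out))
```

Execution trace: 'Q' (except ValueError) → 'B' (finally) → 'N' (after the try/except). Output: QBN

Answer: QBN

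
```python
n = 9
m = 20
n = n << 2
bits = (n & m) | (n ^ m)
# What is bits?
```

Trace:
`n = 9` → n = 9
`m = 20` → m = 20
`n = n << 2` → n = 36
`bits = (n & m) | (n ^ m)` → bits = 52
So bits = 52

Answer: 52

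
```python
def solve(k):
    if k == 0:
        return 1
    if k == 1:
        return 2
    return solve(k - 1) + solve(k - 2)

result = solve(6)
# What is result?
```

Build up from base cases: solve(0)=1, solve(1)=2, solve(2)=3, solve(3)=5, solve(4)=8, solve(5)=13, solve(6)=21

Answer: 21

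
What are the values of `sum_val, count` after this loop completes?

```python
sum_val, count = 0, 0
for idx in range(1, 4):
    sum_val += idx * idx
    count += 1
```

Sum of squares and count
`sum_val, count` takes the values: (0, 0) → (1, 0) → (1, 1) → (5, 1) → (5, 2) → (14, 2) → (14, 3)

Answer: 14, 3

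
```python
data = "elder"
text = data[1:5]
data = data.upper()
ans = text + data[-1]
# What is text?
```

Trace:
`data = "elder"` → data = 'elder'
`text = data[1:5]` → text = 'lder'
`data = data.upper()` → data = 'ELDER'
`ans = text + data[-1]` → ans = 'lderR'
So text = 'lder'

Answer: 'lder'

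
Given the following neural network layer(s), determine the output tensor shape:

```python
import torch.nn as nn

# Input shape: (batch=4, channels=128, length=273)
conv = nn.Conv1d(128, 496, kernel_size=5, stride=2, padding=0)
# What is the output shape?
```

Input: (4, 128, 273) -> Output: (4, 496, 135)

Answer: (4, 496, 135)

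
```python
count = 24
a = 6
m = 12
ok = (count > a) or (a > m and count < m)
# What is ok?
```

Trace:
`count = 24` → count = 24
`a = 6` → a = 6
`m = 12` → m = 12
`ok = (count > a) or (a > m and count < m)` → ok = True
So ok = True

Answer: True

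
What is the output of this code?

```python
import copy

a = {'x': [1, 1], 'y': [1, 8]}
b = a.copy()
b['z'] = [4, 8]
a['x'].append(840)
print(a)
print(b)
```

Key concept: shallow copy of dict with mutable values.
Step by step:
`a = {'x': [1, 1], 'y': [1, 8]}` → a = {'x': [1, 1], 'y': [1, 8]}
`b = a.copy()` → b = {'x': [1, 1], 'y': [1, 8]}
`b['z'] = [4, 8]` → b = {'x': [1, 1], 'y': [1, 8], 'z': [4, 8]}
`a['x'].append(840)` → a = {'x': [1, 1, 840], 'y': [1, 8]}; b = {'x': [1, 1, 840], 'y': [1, 8], 'z': [4, 8]}
`print(a)` → prints {'x': [1, 1, 840], 'y': [1, 8]}
`print(b)` → prints {'x': [1, 1, 840], 'y': [1, 8], 'z': [4, 8]}

Answer:
{'x': [1, 1, 840], 'y': [1, 8]}
{'x': [1, 1, 840], 'y': [1, 8], 'z': [4, 8]}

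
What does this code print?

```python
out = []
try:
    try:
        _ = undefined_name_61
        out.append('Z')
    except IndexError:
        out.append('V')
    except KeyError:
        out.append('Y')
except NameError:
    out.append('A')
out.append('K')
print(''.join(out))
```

Execution trace: 'A' (outer except NameError) → 'K' (after the try/except). Output: AK

Answer: AK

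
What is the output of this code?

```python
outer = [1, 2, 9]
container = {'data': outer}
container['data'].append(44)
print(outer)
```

Key concept: dict holds reference to list.
Step by step:
`outer = [1, 2, 9]` → outer = [1, 2, 9]
`container = {'data': outer}` → container = {'data': [1, 2, 9]}
`container['data'].append(44)` → outer = [1, 2, 9, 44]; container = {'data': [1, 2, 9, 44]}
`print(outer)` → prints [1, 2, 9, 44]

Answer: [1, 2, 9, 44]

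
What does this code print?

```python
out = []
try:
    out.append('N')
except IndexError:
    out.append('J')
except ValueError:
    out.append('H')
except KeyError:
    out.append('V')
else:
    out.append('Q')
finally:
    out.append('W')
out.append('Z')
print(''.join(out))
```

Execution trace: 'N' (try body, no exception) → 'Q' (else) → 'W' (finally) → 'Z' (after the try/except). Output: NQWZ

Answer: NQWZ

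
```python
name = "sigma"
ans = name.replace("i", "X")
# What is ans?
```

Trace:
`name = "sigma"` → name = 'sigma'
`ans = name.replace("i", "X")` → ans = 'sXgma'
So ans = 'sXgma'

Answer: 'sXgma'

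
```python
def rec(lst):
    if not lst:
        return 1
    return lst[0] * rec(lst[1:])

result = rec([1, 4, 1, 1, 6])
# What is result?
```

Product over [1, 4, 1, 1, 6] = 1 * 4 * 1 * 1 * 6 = 24

Answer: 24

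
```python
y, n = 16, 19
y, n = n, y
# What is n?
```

Trace:
`y, n = 16, 19` → y = 16; n = 19
`y, n = n, y` → y = 19; n = 16
So n = 16

Answer: 16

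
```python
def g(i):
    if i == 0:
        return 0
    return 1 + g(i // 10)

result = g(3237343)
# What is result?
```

Count of digits of 3237343: 7

Answer: 7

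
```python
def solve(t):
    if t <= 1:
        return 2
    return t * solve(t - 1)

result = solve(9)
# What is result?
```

solve(9) = 9 * 8 * 7 * 6 * 5 * 4 * 3 * 2 * 2 = 725760

Answer: 725760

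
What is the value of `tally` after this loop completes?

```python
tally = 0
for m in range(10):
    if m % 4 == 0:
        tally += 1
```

Count numbers divisible by 4 in range(10)
`tally` takes the values: 0 → 1 → 2 → 3

Answer: 3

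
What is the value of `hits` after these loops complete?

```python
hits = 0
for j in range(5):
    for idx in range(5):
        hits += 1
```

5 * 5 = 25
`hits` takes the values: 0 → 1 → 2 → 3 → 4 → 5 → 6 → 7 → 8 → 9 → 10 → 11 → 12 → 13 → 14 → 15 → 16 → 17 → 18 → 19 → 20 → 21 → 22 → 23 → 24 → 25

Answer: 25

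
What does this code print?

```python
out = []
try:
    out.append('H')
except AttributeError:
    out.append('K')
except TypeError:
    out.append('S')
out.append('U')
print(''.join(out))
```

Execution trace: 'H' (try body, no exception) → 'U' (after the try/except). Output: HU

Answer: HU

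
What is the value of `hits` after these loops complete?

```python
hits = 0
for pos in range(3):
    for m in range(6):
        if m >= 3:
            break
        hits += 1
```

Inner breaks at 3, outer runs 3 times
`hits` takes the values: 0 → 1 → 2 → 3 → 4 → 5 → 6 → 7 → 8 → 9

Answer: 9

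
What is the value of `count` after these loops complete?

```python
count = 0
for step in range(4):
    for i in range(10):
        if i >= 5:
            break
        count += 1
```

Inner breaks at 5, outer runs 4 times
`count` takes the values: 0 → 1 → 2 → 3 → 4 → 5 → 6 → 7 → 8 → 9 → 10 → 11 → 12 → 13 → 14 → 15 → 16 → 17 → 18 → 19 → 20

Answer: 20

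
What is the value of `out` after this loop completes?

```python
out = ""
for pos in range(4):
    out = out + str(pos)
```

Concatenate digits 0 to 3
`out` takes the values: "" → "0" → "01" → "012" → "0123"

Answer: "0123"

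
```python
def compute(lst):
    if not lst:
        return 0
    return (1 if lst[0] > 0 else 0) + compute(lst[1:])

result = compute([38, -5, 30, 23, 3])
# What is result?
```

Count of positive elements in [38, -5, 30, 23, 3] = 4

Answer: 4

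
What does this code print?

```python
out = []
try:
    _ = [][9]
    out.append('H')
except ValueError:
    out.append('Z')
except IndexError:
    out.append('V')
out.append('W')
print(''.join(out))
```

Execution trace: 'V' (except IndexError) → 'W' (after the try/except). Output: VW

Answer: VW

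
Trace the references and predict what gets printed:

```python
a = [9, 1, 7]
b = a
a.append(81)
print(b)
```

Key concept: basic list aliasing.
Step by step:
`a = [9, 1, 7]` → a = [9, 1, 7]
`b = a` → b = [9, 1, 7] (same object as a)
`a.append(81)` → a = [9, 1, 7, 81] (same object as b); b = [9, 1, 7, 81] (same object as a)
`print(b)` → prints [9, 1, 7, 81]

Answer: [9, 1, 7, 81]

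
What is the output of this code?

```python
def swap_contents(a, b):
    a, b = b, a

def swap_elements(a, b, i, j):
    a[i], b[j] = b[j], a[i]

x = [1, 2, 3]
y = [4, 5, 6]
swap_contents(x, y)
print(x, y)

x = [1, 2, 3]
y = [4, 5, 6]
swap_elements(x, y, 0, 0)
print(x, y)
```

Key concept: parameter rebinding vs mutation.
Step by step:
`x = [1, 2, 3]` → x = [1, 2, 3]
`y = [4, 5, 6]` → y = [4, 5, 6]
`swap_contents(x, y)` → no visible change to tracked variables
`print(x, y)` → prints [1, 2, 3] [4, 5, 6]
`x = [1, 2, 3]` → x = [1, 2, 3]
`y = [4, 5, 6]` → y = [4, 5, 6]
`swap_elements(x, y, 0, 0)` → x = [4, 2, 3]; y = [1, 5, 6]
`print(x, y)` → prints [4, 2, 3] [1, 5, 6]

Answer:
[1, 2, 3] [4, 5, 6]
[4, 2, 3] [1, 5, 6]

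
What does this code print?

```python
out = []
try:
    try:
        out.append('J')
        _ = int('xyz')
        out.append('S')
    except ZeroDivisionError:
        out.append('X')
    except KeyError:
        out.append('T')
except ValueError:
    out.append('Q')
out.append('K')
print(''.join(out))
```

Execution trace: 'J' (try body) → 'Q' (outer except ValueError) → 'K' (after the try/except). Output: JQK

Answer: JQK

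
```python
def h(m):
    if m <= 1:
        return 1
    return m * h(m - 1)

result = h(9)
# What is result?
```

h(9) = 9 * 8 * 7 * 6 * 5 * 4 * 3 * 2 * 1 = 362880

Answer: 362880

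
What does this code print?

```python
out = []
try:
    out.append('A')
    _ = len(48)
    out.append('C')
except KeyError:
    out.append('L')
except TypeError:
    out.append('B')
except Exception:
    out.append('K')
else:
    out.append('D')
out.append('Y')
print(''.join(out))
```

Execution trace: 'A' (try body) → 'B' (except TypeError) → 'Y' (after the try/except). Output: ABY

Answer: ABY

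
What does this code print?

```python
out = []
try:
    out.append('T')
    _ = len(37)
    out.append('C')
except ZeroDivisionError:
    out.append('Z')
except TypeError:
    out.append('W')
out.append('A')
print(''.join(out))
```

Execution trace: 'T' (try body) → 'W' (except TypeError) → 'A' (after the try/except). Output: TWA

Answer: TWA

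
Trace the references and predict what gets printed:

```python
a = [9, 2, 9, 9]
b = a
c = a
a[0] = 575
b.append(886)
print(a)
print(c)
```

Key concept: multiple aliases.
Step by step:
`a = [9, 2, 9, 9]` → a = [9, 2, 9, 9]
`b = a` → b = [9, 2, 9, 9] (same object as a)
`c = a` → c = [9, 2, 9, 9] (same object as a, b)
`a[0] = 575` → a = [575, 2, 9, 9] (same object as b, c); b = [575, 2, 9, 9] (same object as a, c); c = [575, 2, 9, 9] (same object as a, b)
`b.append(886)` → a = [575, 2, 9, 9, 886] (same object as b, c); b = [575, 2, 9, 9, 886] (same object as a, c); c = [575, 2, 9, 9, 886] (same object as a, b)
`print(a)` → prints [575, 2, 9, 9, 886]
`print(c)` → prints [575, 2, 9, 9, 886]

Answer:
[575, 2, 9, 9, 886]
[575, 2, 9, 9, 886]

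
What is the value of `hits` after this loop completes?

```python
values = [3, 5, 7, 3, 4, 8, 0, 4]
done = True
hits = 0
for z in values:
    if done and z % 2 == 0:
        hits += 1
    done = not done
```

Count even values at even positions
`hits` takes the values: 0 → 1 → 2

Answer: 2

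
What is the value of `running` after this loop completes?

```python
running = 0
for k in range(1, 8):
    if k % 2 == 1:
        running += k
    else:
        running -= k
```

Add odd, subtract even
`running` takes the values: 0 → 1 → -1 → 2 → -2 → 3 → -3 → 4

Answer: 4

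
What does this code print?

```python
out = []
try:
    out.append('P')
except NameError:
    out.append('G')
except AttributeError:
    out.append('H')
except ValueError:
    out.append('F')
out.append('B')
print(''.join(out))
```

Execution trace: 'P' (try body, no exception) → 'B' (after the try/except). Output: PB

Answer: PB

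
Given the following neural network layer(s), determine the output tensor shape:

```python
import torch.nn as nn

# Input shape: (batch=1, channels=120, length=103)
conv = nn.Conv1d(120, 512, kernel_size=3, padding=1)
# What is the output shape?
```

Input: (1, 120, 103) -> Output: (1, 512, 103)

Answer: (1, 512, 103)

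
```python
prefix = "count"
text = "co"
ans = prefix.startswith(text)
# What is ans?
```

Trace:
`prefix = "count"` → prefix = 'count'
`text = "co"` → text = 'co'
`ans = prefix.startswith(text)` → ans = True
So ans = True

Answer: True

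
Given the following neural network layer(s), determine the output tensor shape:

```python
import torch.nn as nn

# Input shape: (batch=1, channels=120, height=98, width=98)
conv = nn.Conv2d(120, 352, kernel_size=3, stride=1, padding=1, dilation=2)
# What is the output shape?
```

Input: (1, 120, 98, 98) -> Output: (1, 352, 96, 96)

Answer: (1, 352, 96, 96)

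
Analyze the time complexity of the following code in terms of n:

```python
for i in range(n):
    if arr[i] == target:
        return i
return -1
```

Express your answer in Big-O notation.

This is Linear search in an array. Time complexity: O(n).

Answer: O(n)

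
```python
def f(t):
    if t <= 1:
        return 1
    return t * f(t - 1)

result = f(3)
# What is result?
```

f(3) = 3 * 2 * 1 = 6

Answer: 6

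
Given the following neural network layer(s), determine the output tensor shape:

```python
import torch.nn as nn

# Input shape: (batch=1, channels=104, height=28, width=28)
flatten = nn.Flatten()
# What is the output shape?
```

Input: (1, 104, 28, 28) -> Output: (1, 81536)

Answer: (1, 81536)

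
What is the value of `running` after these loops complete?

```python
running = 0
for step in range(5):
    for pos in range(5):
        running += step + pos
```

Sum of all step+pos for step,pos in 5x5
`running` takes the values: 0 → 1 → 3 → 6 → 10 → 11 → 13 → 16 → 20 → 25 → 27 → 30 → 34 → 39 → 45 → 48 → 52 → 57 → 63 → 70 → 74 → 79 → 85 → 92 → 100

Answer: 100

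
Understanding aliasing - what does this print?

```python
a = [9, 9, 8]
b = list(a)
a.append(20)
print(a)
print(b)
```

Key concept: list() constructor creates copy.
Step by step:
`a = [9, 9, 8]` → a = [9, 9, 8]
`b = list(a)` → b = [9, 9, 8]
`a.append(20)` → a = [9, 9, 8, 20]
`print(a)` → prints [9, 9, 8, 20]
`print(b)` → prints [9, 9, 8]

Answer:
[9, 9, 8, 20]
[9, 9, 8]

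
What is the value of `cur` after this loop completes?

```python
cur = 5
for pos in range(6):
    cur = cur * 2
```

Multiply by 2, 6 times: 5 * 2^6 = 320
`cur` takes the values: 5 → 10 → 20 → 40 → 80 → 160 → 320

Answer: 320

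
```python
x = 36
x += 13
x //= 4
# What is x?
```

Trace:
`x = 36` → x = 36
`x += 13` → x = 49
`x //= 4` → x = 12
So x = 12

Answer: 12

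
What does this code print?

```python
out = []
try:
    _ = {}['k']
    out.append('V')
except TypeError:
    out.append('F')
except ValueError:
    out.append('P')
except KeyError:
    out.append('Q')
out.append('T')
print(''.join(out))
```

Execution trace: 'Q' (except KeyError) → 'T' (after the try/except). Output: QT

Answer: QT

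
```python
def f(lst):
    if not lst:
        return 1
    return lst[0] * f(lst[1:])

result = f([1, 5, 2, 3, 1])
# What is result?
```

Product over [1, 5, 2, 3, 1] = 1 * 5 * 2 * 3 * 1 = 30

Answer: 30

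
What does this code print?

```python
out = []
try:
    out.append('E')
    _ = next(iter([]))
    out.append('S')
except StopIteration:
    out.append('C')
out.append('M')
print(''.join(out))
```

Execution trace: 'E' (try body) → 'C' (except StopIteration) → 'M' (after the try/except). Output: ECM

Answer: ECM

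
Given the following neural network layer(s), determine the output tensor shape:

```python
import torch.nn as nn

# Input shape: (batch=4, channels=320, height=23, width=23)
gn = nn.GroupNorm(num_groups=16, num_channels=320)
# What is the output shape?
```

Input: (4, 320, 23, 23) -> Output: (4, 320, 23, 23)

Answer: (4, 320, 23, 23)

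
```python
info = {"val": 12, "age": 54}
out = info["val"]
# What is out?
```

Trace:
`info = {"val": 12, "age": 54}` → info = {'val': 12, 'age': 54}
`out = info["val"]` → out = 12
So out = 12

Answer: 12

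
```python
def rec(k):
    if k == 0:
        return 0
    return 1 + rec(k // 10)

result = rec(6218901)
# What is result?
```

Count of digits of 6218901: 7

Answer: 7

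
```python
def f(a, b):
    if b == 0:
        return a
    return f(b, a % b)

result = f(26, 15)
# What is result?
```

f(26, 15) -> f(15, 11) -> f(11, 4) -> f(4, 3) -> f(3, 1) -> f(1, 0) -> 1

Answer: 1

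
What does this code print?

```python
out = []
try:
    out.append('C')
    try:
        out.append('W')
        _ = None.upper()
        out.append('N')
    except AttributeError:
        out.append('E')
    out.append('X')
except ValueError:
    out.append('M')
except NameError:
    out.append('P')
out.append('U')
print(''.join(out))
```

Execution trace: 'C' (try body) → 'W' (inner try body) → 'E' (inner except AttributeError) → 'X' (try body, no exception) → 'U' (after the try/except). Output: CWEXU

Answer: CWEXU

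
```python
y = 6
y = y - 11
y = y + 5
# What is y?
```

Trace:
`y = 6` → y = 6
`y = y - 11` → y = -5
`y = y + 5` → y = 0
So y = 0

Answer: 0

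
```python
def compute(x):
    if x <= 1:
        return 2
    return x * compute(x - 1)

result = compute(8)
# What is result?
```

compute(8) = 8 * 7 * 6 * 5 * 4 * 3 * 2 * 2 = 80640

Answer: 80640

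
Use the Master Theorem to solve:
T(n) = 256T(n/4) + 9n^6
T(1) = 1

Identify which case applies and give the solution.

a=256, b=4, f(n)=9n^6. log_4(256) = 4. Since c=6 > 4 and the regularity condition holds (256(n/4)^6 = (256/4^6)n^6 with 256/4^6 < 1), Case 3 applies: T(n) = Θ(f(n)) = O(n^6).

Answer: O(n^6) - Case 3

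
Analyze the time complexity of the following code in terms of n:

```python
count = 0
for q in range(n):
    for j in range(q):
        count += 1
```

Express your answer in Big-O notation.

Each loop level contributes: n × n. Multiplying the contributions gives O(n^2).

Answer: O(n^2)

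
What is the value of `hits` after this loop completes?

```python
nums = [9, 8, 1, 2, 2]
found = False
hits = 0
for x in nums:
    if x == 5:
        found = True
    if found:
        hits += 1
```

Count elements after first 5 in [9, 8, 1, 2, 2]
`hits` takes the values: 0

Answer: 0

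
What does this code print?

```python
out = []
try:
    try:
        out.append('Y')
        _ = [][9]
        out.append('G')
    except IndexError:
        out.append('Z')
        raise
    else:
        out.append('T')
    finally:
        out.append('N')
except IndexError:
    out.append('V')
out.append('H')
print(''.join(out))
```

Execution trace: 'Y' (try body) → 'Z' (except IndexError) → 'N' (finally) → 'V' (outer except IndexError) → 'H' (after the try/except). Output: YZNVH

Answer: YZNVH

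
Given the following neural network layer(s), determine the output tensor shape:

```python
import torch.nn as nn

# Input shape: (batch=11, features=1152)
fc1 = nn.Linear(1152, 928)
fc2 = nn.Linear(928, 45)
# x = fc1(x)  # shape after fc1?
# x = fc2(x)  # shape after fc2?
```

Input: (11, 1152) -> after fc1: (11, 928) -> Output: (11, 45)

Answer: (11, 45)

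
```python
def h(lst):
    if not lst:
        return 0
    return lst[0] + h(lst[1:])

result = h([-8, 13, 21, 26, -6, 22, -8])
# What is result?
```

(-8) + 13 + 21 + 26 + (-6) + 22 + (-8) + 0 = 60

Answer: 60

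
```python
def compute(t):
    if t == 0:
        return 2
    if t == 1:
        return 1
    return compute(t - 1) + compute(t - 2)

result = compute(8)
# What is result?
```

Build up from base cases: compute(0)=2, compute(1)=1, compute(2)=3, compute(3)=4, compute(4)=7, compute(5)=11, compute(6)=18, ..., compute(8)=47

Answer: 47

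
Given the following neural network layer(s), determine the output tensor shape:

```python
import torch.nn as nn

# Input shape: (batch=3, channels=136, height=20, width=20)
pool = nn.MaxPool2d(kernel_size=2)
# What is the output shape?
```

Input: (3, 136, 20, 20) -> Output: (3, 136, 10, 10)

Answer: (3, 136, 10, 10)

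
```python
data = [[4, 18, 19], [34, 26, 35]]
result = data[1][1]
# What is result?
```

Trace:
`data = [[4, 18, 19], [34, 26, 35]]` → data = [[4, 18, 19], [34, 26, 35]]
`result = data[1][1]` → result = 26
So result = 26

Answer: 26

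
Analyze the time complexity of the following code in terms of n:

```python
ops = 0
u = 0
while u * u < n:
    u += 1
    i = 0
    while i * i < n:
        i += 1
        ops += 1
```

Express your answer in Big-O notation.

Each loop level contributes: √n × √n. Multiplying the contributions gives O(n).

Answer: O(n)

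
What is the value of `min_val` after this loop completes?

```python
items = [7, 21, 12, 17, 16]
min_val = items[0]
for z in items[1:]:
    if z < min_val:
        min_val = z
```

Minimum of [7, 21, 12, 17, 16]
`min_val` takes the values: 7

Answer: 7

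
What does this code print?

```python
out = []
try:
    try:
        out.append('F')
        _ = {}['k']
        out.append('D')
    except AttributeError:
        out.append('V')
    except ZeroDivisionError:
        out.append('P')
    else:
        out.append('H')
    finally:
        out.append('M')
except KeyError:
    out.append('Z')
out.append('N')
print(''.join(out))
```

Execution trace: 'F' (inner try body) → 'M' (inner finally) → 'Z' (outer except KeyError) → 'N' (after the try/except). Output: FMZN

Answer: FMZN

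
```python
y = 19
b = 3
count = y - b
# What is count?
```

Trace:
`y = 19` → y = 19
`b = 3` → b = 3
`count = y - b` → count = 16
So count = 16

Answer: 16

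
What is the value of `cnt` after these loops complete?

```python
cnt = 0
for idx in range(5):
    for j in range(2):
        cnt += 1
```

5 * 2 = 10
`cnt` takes the values: 0 → 1 → 2 → 3 → 4 → 5 → 6 → 7 → 8 → 9 → 10

Answer: 10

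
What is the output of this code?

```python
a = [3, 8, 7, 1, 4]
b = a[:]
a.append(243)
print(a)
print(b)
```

Key concept: slice [:] creates copy.
Step by step:
`a = [3, 8, 7, 1, 4]` → a = [3, 8, 7, 1, 4]
`b = a[:]` → b = [3, 8, 7, 1, 4]
`a.append(243)` → a = [3, 8, 7, 1, 4, 243]
`print(a)` → prints [3, 8, 7, 1, 4, 243]
`print(b)` → prints [3, 8, 7, 1, 4]

Answer:
[3, 8, 7, 1, 4, 243]
[3, 8, 7, 1, 4]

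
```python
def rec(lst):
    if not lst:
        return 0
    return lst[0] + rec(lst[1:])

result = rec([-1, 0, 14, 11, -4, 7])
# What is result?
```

(-1) + 0 + 14 + 11 + (-4) + 7 + 0 = 27

Answer: 27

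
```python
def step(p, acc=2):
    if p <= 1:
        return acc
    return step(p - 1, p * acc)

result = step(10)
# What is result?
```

Accumulator trace (n, acc): (10, 2) -> (9, 20) -> (8, 180) -> (7, 1440) -> (6, 10080) -> (5, 60480) -> (4, 302400) -> (3, 1209600) -> (2, 3628800) -> (1, 7257600) -> return 7257600

Answer: 7257600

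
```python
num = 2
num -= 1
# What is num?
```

Trace:
`num = 2` → num = 2
`num -= 1` → num = 1
So num = 1

Answer: 1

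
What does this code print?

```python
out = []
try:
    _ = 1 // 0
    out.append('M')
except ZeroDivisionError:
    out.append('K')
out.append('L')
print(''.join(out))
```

Execution trace: 'K' (except ZeroDivisionError) → 'L' (after the try/except). Output: KL

Answer: KL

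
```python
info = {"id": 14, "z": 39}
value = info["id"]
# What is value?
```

Trace:
`info = {"id": 14, "z": 39}` → info = {'id': 14, 'z': 39}
`value = info["id"]` → value = 14
So value = 14

Answer: 14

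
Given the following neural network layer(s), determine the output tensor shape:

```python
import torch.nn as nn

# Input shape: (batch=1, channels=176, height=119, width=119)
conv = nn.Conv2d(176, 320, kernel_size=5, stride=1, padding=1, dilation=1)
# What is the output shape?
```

Input: (1, 176, 119, 119) -> Output: (1, 320, 117, 117)

Answer: (1, 320, 117, 117)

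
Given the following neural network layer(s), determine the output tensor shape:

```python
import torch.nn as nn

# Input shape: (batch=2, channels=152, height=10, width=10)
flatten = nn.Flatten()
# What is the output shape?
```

Input: (2, 152, 10, 10) -> Output: (2, 15200)

Answer: (2, 15200)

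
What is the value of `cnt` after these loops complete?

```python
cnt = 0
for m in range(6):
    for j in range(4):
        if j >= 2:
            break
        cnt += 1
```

Inner breaks at 2, outer runs 6 times
`cnt` takes the values: 0 → 1 → 2 → 3 → 4 → 5 → 6 → 7 → 8 → 9 → 10 → 11 → 12

Answer: 12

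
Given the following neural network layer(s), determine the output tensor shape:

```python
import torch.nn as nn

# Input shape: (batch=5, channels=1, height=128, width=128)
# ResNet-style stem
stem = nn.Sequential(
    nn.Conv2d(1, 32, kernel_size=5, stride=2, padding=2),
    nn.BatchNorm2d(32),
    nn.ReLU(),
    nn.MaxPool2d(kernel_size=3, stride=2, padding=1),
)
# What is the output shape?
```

Input: (5, 1, 128, 128) -> after Conv2d 5x5 stride=2: (5, 32, 64, 64) -> Output: (5, 32, 32, 32)

Answer: (5, 32, 32, 32)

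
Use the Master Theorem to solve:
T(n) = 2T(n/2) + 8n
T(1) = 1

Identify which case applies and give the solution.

a=2, b=2, f(n)=8n. log_2(2) = 1. Since c=1 = 1, Case 2 applies: T(n) = Θ(n^log_b(a) · log n) = O(n log n).

Answer: O(n log n) - Case 2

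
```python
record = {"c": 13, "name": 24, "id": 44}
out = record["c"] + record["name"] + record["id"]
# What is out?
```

Trace:
`record = {"c": 13, "name": 24, "id": 44}` → record = {'c': 13, 'name': 24, 'id': 44}
`out = record["c"] + record["name"] + record["id"]` → out = 81
So out = 81

Answer: 81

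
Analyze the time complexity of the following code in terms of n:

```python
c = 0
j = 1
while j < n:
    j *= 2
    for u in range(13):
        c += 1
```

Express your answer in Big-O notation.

Each loop level contributes: log n × 1. Multiplying the contributions gives O(log n).

Answer: O(log n)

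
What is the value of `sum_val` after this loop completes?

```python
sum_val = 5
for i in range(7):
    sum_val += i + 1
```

Start at 5, add 1 to 7 = 33
`sum_val` takes the values: 5 → 6 → 8 → 11 → 15 → 20 → 26 → 33

Answer: 33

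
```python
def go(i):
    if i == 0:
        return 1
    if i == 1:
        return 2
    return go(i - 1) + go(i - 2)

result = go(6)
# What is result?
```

Build up from base cases: go(0)=1, go(1)=2, go(2)=3, go(3)=5, go(4)=8, go(5)=13, go(6)=21

Answer: 21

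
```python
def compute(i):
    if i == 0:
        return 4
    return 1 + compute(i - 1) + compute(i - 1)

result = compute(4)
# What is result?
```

compute(i) = 1 + 2·compute(i-1), compute(0)=4. Closed form: (4+1)·2^4 - 1 = 79.

Answer: 79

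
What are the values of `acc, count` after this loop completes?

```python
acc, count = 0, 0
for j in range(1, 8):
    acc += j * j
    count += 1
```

Sum of squares and count
`acc, count` takes the values: (0, 0) → (1, 0) → (1, 1) → (5, 1) → (5, 2) → (14, 2) → (14, 3) → (30, 3) → (30, 4) → (55, 4) → (55, 5) → (91, 5) → (91, 6) → (140, 6) → (140, 7)

Answer: 140, 7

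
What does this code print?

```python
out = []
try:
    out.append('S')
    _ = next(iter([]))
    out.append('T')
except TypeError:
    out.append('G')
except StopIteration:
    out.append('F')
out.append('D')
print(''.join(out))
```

Execution trace: 'S' (try body) → 'F' (except StopIteration) → 'D' (after the try/except). Output: SFD

Answer: SFD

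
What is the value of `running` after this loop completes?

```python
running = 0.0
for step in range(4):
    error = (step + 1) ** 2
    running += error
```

Sum of squared losses 1² + 2² + ... + 4²
`running` takes the values: 0.0 → 1.0 → 5.0 → 14.0 → 30.0

Answer: 30.0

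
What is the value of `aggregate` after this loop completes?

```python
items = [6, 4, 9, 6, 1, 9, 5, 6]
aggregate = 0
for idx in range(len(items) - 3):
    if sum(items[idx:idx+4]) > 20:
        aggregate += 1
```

Count windows with sum > 20
`aggregate` takes the values: 0 → 1 → 2 → 3 → 4

Answer: 4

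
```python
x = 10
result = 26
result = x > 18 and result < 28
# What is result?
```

Trace:
`x = 10` → x = 10
`result = 26` → result = 26
`result = x > 18 and result < 28` → result = False
So result = False

Answer: False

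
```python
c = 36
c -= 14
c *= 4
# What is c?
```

Trace:
`c = 36` → c = 36
`c -= 14` → c = 22
`c *= 4` → c = 88
So c = 88

Answer: 88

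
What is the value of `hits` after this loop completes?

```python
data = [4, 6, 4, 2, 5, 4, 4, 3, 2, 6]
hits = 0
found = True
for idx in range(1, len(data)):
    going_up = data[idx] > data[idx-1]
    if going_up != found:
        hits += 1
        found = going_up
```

Count direction changes in [4, 6, 4, 2, 5, 4, 4, 3, 2, 6]
`hits` takes the values: 0 → 1 → 2 → 3 → 4

Answer: 4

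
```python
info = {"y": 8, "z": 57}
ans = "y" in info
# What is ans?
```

Trace:
`info = {"y": 8, "z": 57}` → info = {'y': 8, 'z': 57}
`ans = "y" in info` → ans = True
So ans = True

Answer: True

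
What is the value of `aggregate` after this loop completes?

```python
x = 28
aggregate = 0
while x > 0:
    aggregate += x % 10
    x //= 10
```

Sum digits of 28
`aggregate` takes the values: 0 → 8 → 10

Answer: 10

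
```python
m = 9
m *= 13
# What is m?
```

Trace:
`m = 9` → m = 9
`m *= 13` → m = 117
So m = 117

Answer: 117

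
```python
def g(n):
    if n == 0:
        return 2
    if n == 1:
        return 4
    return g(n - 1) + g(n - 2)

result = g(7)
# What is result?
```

Build up from base cases: g(0)=2, g(1)=4, g(2)=6, g(3)=10, g(4)=16, g(5)=26, g(6)=42, ..., g(7)=68

Answer: 68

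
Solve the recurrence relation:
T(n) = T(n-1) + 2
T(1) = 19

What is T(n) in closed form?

Unrolling: T(n) = T(1) + 2·(n-1) = 19 + 2(n-1) = 2n + 17.

Answer: T(n) = 2n + 17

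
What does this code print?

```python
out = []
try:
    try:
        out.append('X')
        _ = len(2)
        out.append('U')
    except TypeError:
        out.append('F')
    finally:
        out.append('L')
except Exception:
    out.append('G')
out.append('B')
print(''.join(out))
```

Execution trace: 'X' (inner try body) → 'F' (inner except TypeError) → 'L' (inner finally) → 'B' (after the try/except). Output: XFLB

Answer: XFLB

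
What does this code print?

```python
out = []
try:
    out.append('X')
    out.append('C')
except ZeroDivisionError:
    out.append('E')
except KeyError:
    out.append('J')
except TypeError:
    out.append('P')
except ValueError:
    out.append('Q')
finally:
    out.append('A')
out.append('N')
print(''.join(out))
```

Execution trace: 'X' (try body) → 'C' (try body, no exception) → 'A' (finally) → 'N' (after the try/except). Output: XCAN

Answer: XCAN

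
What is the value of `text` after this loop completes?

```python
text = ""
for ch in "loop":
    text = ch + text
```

Reverse 'loop'
`text` takes the values: "" → "l" → "ol" → "ool" → "pool"

Answer: "pool"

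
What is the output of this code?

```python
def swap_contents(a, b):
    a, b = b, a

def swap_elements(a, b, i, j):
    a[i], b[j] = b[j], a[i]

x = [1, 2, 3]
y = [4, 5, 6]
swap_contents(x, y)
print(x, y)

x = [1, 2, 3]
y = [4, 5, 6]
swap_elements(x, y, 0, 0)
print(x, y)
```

Key concept: parameter rebinding vs mutation.
Step by step:
`x = [1, 2, 3]` → x = [1, 2, 3]
`y = [4, 5, 6]` → y = [4, 5, 6]
`swap_contents(x, y)` → no visible change to tracked variables
`print(x, y)` → prints [1, 2, 3] [4, 5, 6]
`x = [1, 2, 3]` → x = [1, 2, 3]
`y = [4, 5, 6]` → y = [4, 5, 6]
`swap_elements(x, y, 0, 0)` → x = [4, 2, 3]; y = [1, 5, 6]
`print(x, y)` → prints [4, 2, 3] [1, 5, 6]

Answer:
[1, 2, 3] [4, 5, 6]
[4, 2, 3] [1, 5, 6]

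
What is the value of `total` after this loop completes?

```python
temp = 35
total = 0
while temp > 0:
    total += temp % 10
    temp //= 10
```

Sum digits of 35
`total` takes the values: 0 → 5 → 8

Answer: 8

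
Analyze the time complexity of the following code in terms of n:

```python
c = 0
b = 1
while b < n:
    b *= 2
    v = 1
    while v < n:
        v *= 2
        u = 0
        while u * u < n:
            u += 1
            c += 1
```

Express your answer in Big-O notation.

Each loop level contributes: log n × log n × √n. Multiplying the contributions gives O(√n log² n).

Answer: O(√n log² n)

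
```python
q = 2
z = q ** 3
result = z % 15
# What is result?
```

Trace:
`q = 2` → q = 2
`z = q ** 3` → z = 8
`result = z % 15` → result = 8
So result = 8

Answer: 8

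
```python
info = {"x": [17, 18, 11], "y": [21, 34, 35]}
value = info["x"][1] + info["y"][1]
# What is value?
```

Trace:
`info = {"x": [17, 18, 11], "y": [21, 34, 35]}` → info = {'x': [17, 18, 11], 'y': [21, 34, 35]}
`value = info["x"][1] + info["y"][1]` → value = 52
So value = 52

Answer: 52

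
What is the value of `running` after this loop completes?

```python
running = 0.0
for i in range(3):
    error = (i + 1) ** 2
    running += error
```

Sum of squared losses 1² + 2² + ... + 3²
`running` takes the values: 0.0 → 1.0 → 5.0 → 14.0

Answer: 14.0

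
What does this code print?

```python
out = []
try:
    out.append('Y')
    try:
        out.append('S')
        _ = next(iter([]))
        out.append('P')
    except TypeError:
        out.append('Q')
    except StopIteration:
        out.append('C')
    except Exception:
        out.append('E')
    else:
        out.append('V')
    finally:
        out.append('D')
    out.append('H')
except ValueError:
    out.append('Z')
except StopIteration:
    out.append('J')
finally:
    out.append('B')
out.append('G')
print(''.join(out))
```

Execution trace: 'Y' (try body) → 'S' (inner try body) → 'C' (inner except StopIteration) → 'D' (inner finally) → 'H' (try body, no exception) → 'B' (finally) → 'G' (after the try/except). Output: YSCDHBG

Answer: YSCDHBG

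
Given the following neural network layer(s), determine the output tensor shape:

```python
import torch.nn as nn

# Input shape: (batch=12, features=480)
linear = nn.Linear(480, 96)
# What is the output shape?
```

Input: (12, 480) -> Output: (12, 96)

Answer: (12, 96)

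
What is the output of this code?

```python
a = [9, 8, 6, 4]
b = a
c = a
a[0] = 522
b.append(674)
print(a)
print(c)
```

Key concept: multiple aliases.
Step by step:
`a = [9, 8, 6, 4]` → a = [9, 8, 6, 4]
`b = a` → b = [9, 8, 6, 4] (same object as a)
`c = a` → c = [9, 8, 6, 4] (same object as a, b)
`a[0] = 522` → a = [522, 8, 6, 4] (same object as b, c); b = [522, 8, 6, 4] (same object as a, c); c = [522, 8, 6, 4] (same object as a, b)
`b.append(674)` → a = [522, 8, 6, 4, 674] (same object as b, c); b = [522, 8, 6, 4, 674] (same object as a, c); c = [522, 8, 6, 4, 674] (same object as a, b)
`print(a)` → prints [522, 8, 6, 4, 674]
`print(c)` → prints [522, 8, 6, 4, 674]

Answer:
[522, 8, 6, 4, 674]
[522, 8, 6, 4, 674]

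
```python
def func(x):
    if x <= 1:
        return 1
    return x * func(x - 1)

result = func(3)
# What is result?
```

func(3) = 3 * 2 * 1 = 6

Answer: 6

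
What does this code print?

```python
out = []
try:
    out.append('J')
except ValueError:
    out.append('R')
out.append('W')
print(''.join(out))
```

Execution trace: 'J' (try body, no exception) → 'W' (after the try/except). Output: JW

Answer: JW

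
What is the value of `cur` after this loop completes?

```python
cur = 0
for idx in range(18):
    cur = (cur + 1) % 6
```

Increment mod 6, 18 times = 0
`cur` takes the values: 0 → 1 → 2 → 3 → 4 → 5 → 0 → 1 → 2 → 3 → 4 → 5 → 0 → 1 → 2 → 3 → 4 → 5 → 0

Answer: 0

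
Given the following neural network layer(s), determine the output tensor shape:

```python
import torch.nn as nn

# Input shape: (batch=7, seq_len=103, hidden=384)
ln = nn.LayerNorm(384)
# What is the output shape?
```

Input: (7, 103, 384) -> Output: (7, 103, 384)

Answer: (7, 103, 384)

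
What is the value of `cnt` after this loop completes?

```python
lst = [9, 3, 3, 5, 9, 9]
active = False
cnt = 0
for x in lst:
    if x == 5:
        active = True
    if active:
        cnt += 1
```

Count elements after first 5 in [9, 3, 3, 5, 9, 9]
`cnt` takes the values: 0 → 1 → 2 → 3

Answer: 3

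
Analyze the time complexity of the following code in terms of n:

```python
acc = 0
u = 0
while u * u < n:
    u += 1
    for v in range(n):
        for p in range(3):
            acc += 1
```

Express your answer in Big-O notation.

Each loop level contributes: √n × n × 1. Multiplying the contributions gives O(n√n).

Answer: O(n√n)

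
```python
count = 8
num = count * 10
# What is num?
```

Trace:
`count = 8` → count = 8
`num = count * 10` → num = 80
So num = 80

Answer: 80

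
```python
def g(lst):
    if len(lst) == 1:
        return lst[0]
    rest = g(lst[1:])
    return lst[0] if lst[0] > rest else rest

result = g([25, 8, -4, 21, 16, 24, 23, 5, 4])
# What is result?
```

Recursive max over [25, 8, -4, 21, 16, 24, 23, 5, 4] = 25

Answer: 25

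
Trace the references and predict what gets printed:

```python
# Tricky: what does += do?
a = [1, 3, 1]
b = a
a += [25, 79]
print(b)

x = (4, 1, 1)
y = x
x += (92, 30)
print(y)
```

Key concept: += behavior differs for mutable vs immutable.
Step by step:
`a = [1, 3, 1]` → a = [1, 3, 1]
`b = a` → b = [1, 3, 1] (same object as a)
`a += [25, 79]` → a = [1, 3, 1, 25, 79] (same object as b); b = [1, 3, 1, 25, 79] (same object as a)
`print(b)` → prints [1, 3, 1, 25, 79]
`x = (4, 1, 1)` → x = (4, 1, 1)
`y = x` → y = (4, 1, 1)
`x += (92, 30)` → x = (4, 1, 1, 92, 30)
`print(y)` → prints (4, 1, 1)

Answer:
[1, 3, 1, 25, 79]
(4, 1, 1)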